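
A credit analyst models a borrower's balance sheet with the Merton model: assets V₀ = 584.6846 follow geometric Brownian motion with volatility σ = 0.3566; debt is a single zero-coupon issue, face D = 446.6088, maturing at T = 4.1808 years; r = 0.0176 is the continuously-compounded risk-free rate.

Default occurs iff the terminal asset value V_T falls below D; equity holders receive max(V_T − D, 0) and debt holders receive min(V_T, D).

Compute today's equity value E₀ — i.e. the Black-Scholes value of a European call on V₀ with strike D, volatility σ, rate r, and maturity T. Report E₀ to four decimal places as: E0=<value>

d₁ = [ln(V₀/D) + (r + σ²/2)T] / (σ√T)
   = [ln(584.6846/446.6088) + (0.0176 + 0.5·0.3566²)·4.1808] / (0.3566·√4.1808)
   = [0.269390 + 0.339405] / 0.729140 = 0.834948
d₂ = d₁ − σ√T = 0.834948 − 0.729140 = 0.105808
N(d₁) = 0.798127,  N(d₂) = 0.542133,  e^(−rT) = 0.929060
E₀ = V₀·N(d₁) − D·e^(−rT)·N(d₂)
   = 584.6846·0.798127 − 446.6088·0.929060·0.542133 = 241.707200

E0=241.7072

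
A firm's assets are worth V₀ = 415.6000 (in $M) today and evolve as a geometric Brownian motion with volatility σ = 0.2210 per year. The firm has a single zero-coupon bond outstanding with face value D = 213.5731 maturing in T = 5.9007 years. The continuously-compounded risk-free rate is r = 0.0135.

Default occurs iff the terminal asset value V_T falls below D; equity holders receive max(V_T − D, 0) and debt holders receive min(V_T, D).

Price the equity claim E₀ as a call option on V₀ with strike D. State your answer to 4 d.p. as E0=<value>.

d₁ = [ln(V₀/D) + (r + σ²/2)T] / (σ√T)
   = [ln(415.6000/213.5731) + (0.0135 + 0.5·0.2210²)·5.9007] / (0.2210·√5.9007)
   = [0.665744 + 0.223757] / 0.536839 = 1.656924
d₂ = d₁ − σ√T = 1.656924 − 0.536839 = 1.120085
N(d₁) = 0.951233,  N(d₂) = 0.868661,  e^(−rT) = 0.923431
E₀ = V₀·N(d₁) − D·e^(−rT)·N(d₂)
   = 415.6000·0.951233 − 213.5731·0.923431·0.868661 = 224.014916

E0=224.0149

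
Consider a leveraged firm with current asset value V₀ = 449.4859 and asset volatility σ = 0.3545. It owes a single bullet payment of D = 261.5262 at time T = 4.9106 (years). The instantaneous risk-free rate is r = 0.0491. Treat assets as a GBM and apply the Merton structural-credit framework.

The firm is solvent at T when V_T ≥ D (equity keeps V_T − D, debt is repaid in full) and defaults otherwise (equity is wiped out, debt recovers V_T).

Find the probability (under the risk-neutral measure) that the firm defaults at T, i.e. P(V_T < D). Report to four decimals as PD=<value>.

d₁ = [ln(V₀/D) + (r + σ²/2)T] / (σ√T)
   = [ln(449.4859/261.5262) + (0.0491 + 0.5·0.3545²)·4.9106] / (0.3545·√4.9106)
   = [0.541570 + 0.549669] / 0.785568 = 1.389109
d₂ = d₁ − σ√T = 1.389109 − 0.785568 = 0.603541
risk-neutral PD = N(−d₂) = N(-0.603541) = 0.273074

PD=0.2731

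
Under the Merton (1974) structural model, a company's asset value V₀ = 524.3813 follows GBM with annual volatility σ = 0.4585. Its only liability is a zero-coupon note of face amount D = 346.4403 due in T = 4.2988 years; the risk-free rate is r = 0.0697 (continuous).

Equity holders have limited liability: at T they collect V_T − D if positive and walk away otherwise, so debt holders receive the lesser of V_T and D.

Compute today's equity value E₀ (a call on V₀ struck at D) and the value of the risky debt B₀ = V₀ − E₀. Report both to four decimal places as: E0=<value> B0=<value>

d₁ = [ln(V₀/D) + (r + σ²/2)T] / (σ√T)
   = [ln(524.3813/346.4403) + (0.0697 + 0.5·0.4585²)·4.2988] / (0.4585·√4.2988)
   = [0.414509 + 0.751478] / 0.950633 = 1.226537
d₂ = d₁ − σ√T = 1.226537 − 0.950633 = 0.275904
N(d₁) = 0.890002,  N(d₂) = 0.608689,  e^(−rT) = 0.741095
E₀ = V₀·N(d₁) − D·e^(−rT)·N(d₂)
   = 524.3813·0.890002 − 346.4403·0.741095·0.608689 = 310.422245
B₀ = V₀ − E₀ = 524.3813 − 310.422245 = 213.959055

E0=310.4222 B0=213.9591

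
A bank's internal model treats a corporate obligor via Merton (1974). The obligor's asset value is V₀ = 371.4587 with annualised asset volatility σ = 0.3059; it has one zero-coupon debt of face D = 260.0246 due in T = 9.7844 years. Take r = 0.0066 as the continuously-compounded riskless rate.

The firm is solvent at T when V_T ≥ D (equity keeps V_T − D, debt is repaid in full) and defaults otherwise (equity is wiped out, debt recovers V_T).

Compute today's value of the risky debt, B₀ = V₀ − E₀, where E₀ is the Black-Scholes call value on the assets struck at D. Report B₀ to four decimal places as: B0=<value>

B0=184.7102

d₁ = [ln(V₀/D) + (r + σ²/2)T] / (σ√T)
   = [ln(371.4587/260.0246) + (0.0066 + 0.5·0.3059²)·9.7844] / (0.3059·√9.7844)
   = [0.356661 + 0.522364] / 0.956856 = 0.918660
d₂ = d₁ − σ√T = 0.918660 − 0.956856 = -0.038196
N(d₁) = 0.820863,  N(d₂) = 0.484766,  e^(−rT) = 0.937464
E₀ = V₀·N(d₁) − D·e^(−rT)·N(d₂)
   = 371.4587·0.820863 − 260.0246·0.937464·0.484766 = 186.748537
B₀ = V₀ − E₀ = 371.4587 − 186.748537 = 184.710163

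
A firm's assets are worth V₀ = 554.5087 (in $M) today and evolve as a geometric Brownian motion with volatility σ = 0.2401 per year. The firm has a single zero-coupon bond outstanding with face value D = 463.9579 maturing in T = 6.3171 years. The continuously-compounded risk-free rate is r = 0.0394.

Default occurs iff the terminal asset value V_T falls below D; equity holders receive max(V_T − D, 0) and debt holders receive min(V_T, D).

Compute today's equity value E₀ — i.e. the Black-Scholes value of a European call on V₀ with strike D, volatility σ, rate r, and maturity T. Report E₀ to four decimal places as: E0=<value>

E0=229.9122

d₁ = [ln(V₀/D) + (r + σ²/2)T] / (σ√T)
   = [ln(554.5087/463.9579) + (0.0394 + 0.5·0.2401²)·6.3171] / (0.2401·√6.3171)
   = [0.178289 + 0.430978] / 0.603464 = 1.009616
d₂ = d₁ − σ√T = 1.009616 − 0.603464 = 0.406153
N(d₁) = 0.843660,  N(d₂) = 0.657685,  e^(−rT) = 0.779663
E₀ = V₀·N(d₁) − D·e^(−rT)·N(d₂)
   = 554.5087·0.843660 − 463.9579·0.779663·0.657685 = 229.912239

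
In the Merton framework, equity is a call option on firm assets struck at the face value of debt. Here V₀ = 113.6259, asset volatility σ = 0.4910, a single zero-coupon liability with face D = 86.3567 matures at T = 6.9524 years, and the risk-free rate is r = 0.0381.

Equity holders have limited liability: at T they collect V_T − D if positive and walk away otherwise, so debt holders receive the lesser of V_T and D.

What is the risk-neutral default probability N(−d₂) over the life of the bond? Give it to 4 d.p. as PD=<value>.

PD=0.5912

d₁ = [ln(V₀/D) + (r + σ²/2)T] / (σ√T)
   = [ln(113.6259/86.3567) + (0.0381 + 0.5·0.4910²)·6.9524] / (0.4910·√6.9524)
   = [0.274425 + 1.102932] / 1.294640 = 1.063892
d₂ = d₁ − σ√T = 1.063892 − 1.294640 = -0.230747
risk-neutral PD = N(−d₂) = N(0.230747) = 0.591244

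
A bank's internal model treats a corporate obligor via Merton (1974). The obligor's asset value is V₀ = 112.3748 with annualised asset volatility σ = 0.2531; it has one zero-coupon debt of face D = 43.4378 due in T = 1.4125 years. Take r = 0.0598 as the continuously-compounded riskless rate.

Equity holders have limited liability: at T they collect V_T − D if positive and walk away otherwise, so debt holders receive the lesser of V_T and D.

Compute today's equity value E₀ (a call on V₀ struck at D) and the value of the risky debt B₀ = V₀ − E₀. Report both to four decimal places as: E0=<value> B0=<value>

E0=72.4569 B0=39.9179

d₁ = [ln(V₀/D) + (r + σ²/2)T] / (σ√T)
   = [ln(112.3748/43.4378) + (0.0598 + 0.5·0.2531²)·1.4125] / (0.2531·√1.4125)
   = [0.950510 + 0.129710] / 0.300806 = 3.591084
d₂ = d₁ − σ√T = 3.591084 − 0.300806 = 3.290278
N(d₁) = 0.999835,  N(d₂) = 0.999500,  e^(−rT) = 0.919002
E₀ = V₀·N(d₁) − D·e^(−rT)·N(d₂)
   = 112.3748·0.999835 − 43.4378·0.919002·0.999500 = 72.456870
B₀ = V₀ − E₀ = 112.3748 − 72.456870 = 39.917930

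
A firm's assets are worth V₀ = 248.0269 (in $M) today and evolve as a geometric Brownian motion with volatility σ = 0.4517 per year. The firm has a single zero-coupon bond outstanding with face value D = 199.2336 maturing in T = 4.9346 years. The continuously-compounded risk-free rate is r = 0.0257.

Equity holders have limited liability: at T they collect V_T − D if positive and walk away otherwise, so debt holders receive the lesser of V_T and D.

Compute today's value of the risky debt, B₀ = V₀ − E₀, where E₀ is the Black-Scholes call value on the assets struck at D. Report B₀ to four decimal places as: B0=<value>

d₁ = [ln(V₀/D) + (r + σ²/2)T] / (σ√T)
   = [ln(248.0269/199.2336) + (0.0257 + 0.5·0.4517²)·4.9346] / (0.4517·√4.9346)
   = [0.219059 + 0.630230] / 1.003405 = 0.846407
d₂ = d₁ − σ√T = 0.846407 − 1.003405 = -0.156997
N(d₁) = 0.801337,  N(d₂) = 0.437623,  e^(−rT) = 0.880893
E₀ = V₀·N(d₁) − D·e^(−rT)·N(d₂)
   = 248.0269·0.801337 − 199.2336·0.880893·0.437623 = 121.948744
B₀ = V₀ − E₀ = 248.0269 − 121.948744 = 126.078156

B0=126.0782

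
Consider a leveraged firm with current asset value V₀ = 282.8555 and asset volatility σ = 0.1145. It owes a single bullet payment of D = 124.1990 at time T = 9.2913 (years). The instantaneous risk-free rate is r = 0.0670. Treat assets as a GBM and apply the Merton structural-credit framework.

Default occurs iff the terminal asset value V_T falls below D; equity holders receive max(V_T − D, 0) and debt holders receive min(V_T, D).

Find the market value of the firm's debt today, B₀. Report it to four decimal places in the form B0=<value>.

B0=66.6440

d₁ = [ln(V₀/D) + (r + σ²/2)T] / (σ√T)
   = [ln(282.8555/124.1990) + (0.0670 + 0.5·0.1145²)·9.2913] / (0.1145·√9.2913)
   = [0.823051 + 0.683423] / 0.349015 = 4.316362
d₂ = d₁ − σ√T = 4.316362 − 0.349015 = 3.967347
N(d₁) = 0.999992,  N(d₂) = 0.999964,  e^(−rT) = 0.536592
E₀ = V₀·N(d₁) − D·e^(−rT)·N(d₂)
   = 282.8555·0.999992 − 124.1990·0.536592·0.999964 = 216.211479
B₀ = V₀ − E₀ = 282.8555 − 216.211479 = 66.644021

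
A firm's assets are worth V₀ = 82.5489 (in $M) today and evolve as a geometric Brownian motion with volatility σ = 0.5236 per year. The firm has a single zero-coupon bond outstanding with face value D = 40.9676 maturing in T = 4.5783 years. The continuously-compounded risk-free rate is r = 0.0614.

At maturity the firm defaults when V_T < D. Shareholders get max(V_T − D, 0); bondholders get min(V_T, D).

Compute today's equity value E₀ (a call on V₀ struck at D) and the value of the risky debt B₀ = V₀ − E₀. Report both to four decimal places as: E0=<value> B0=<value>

d₁ = [ln(V₀/D) + (r + σ²/2)T] / (σ√T)
   = [ln(82.5489/40.9676) + (0.0614 + 0.5·0.5236²)·4.5783] / (0.5236·√4.5783)
   = [0.700609 + 0.908694] / 1.120345 = 1.436436
d₂ = d₁ − σ√T = 1.436436 − 1.120345 = 0.316091
N(d₁) = 0.924561,  N(d₂) = 0.624033,  e^(−rT) = 0.754947
E₀ = V₀·N(d₁) − D·e^(−rT)·N(d₂)
   = 82.5489·0.924561 − 40.9676·0.754947·0.624033 = 57.021148
B₀ = V₀ − E₀ = 82.5489 − 57.021148 = 25.527752

E0=57.0211 B0=25.5278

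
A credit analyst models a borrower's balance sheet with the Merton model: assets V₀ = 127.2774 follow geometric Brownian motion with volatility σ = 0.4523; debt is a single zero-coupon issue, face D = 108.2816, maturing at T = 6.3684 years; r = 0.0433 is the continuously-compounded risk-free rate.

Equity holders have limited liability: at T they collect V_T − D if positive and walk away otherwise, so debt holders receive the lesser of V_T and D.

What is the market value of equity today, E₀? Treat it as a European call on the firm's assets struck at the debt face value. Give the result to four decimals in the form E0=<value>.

E0=70.6509

d₁ = [ln(V₀/D) + (r + σ²/2)T] / (σ√T)
   = [ln(127.2774/108.2816) + (0.0433 + 0.5·0.4523²)·6.3684] / (0.4523·√6.3684)
   = [0.161634 + 0.927160] / 1.141410 = 0.953903
d₂ = d₁ − σ√T = 0.953903 − 1.141410 = -0.187508
N(d₁) = 0.829934,  N(d₂) = 0.425631,  e^(−rT) = 0.759001
E₀ = V₀·N(d₁) − D·e^(−rT)·N(d₂)
   = 127.2774·0.829934 − 108.2816·0.759001·0.425631 = 70.650896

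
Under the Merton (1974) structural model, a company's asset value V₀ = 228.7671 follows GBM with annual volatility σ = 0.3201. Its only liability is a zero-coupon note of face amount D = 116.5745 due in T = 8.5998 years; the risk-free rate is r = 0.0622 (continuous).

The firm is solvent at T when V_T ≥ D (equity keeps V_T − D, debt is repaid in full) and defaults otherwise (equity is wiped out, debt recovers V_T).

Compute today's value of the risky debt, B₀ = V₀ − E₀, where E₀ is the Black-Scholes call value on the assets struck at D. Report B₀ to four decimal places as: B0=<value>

d₁ = [ln(V₀/D) + (r + σ²/2)T] / (σ√T)
   = [ln(228.7671/116.5745) + (0.0622 + 0.5·0.3201²)·8.5998] / (0.3201·√8.5998)
   = [0.674174 + 0.975493] / 0.938707 = 1.757382
d₂ = d₁ − σ√T = 1.757382 − 0.938707 = 0.818676
N(d₁) = 0.960574,  N(d₂) = 0.793514,  e^(−rT) = 0.585723
E₀ = V₀·N(d₁) − D·e^(−rT)·N(d₂)
   = 228.7671·0.960574 − 116.5745·0.585723·0.793514 = 165.566166
B₀ = V₀ − E₀ = 228.7671 − 165.566166 = 63.200934

B0=63.2009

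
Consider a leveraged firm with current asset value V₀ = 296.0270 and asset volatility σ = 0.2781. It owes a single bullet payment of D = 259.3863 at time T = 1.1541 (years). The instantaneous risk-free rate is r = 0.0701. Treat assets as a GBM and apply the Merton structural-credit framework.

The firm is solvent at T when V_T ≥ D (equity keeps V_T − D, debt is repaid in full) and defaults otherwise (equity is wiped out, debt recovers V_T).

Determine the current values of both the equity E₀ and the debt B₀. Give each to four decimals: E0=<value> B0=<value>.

E0=67.8395 B0=228.1875

d₁ = [ln(V₀/D) + (r + σ²/2)T] / (σ√T)
   = [ln(296.0270/259.3863) + (0.0701 + 0.5·0.2781²)·1.1541] / (0.2781·√1.1541)
   = [0.132132 + 0.125531] / 0.298760 = 0.862442
d₂ = d₁ − σ√T = 0.862442 − 0.298760 = 0.563682
N(d₁) = 0.805778,  N(d₂) = 0.713515,  e^(−rT) = 0.922284
E₀ = V₀·N(d₁) − D·e^(−rT)·N(d₂)
   = 296.0270·0.805778 − 259.3863·0.922284·0.713515 = 67.839485
B₀ = V₀ − E₀ = 296.0270 − 67.839485 = 228.187515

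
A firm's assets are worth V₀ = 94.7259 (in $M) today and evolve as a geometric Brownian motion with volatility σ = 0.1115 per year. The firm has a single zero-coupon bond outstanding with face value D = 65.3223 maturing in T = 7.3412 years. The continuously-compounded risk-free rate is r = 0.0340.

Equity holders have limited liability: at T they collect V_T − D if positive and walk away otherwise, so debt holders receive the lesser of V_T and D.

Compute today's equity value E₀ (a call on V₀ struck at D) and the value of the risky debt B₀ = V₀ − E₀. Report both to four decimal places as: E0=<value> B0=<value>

E0=43.9841 B0=50.7418

d₁ = [ln(V₀/D) + (r + σ²/2)T] / (σ√T)
   = [ln(94.7259/65.3223) + (0.0340 + 0.5·0.1115²)·7.3412] / (0.1115·√7.3412)
   = [0.371654 + 0.295235] / 0.302105 = 2.207470
d₂ = d₁ − σ√T = 2.207470 − 0.302105 = 1.905365
N(d₁) = 0.986359,  N(d₂) = 0.971634,  e^(−rT) = 0.779112
E₀ = V₀·N(d₁) − D·e^(−rT)·N(d₂)
   = 94.7259·0.986359 − 65.3223·0.779112·0.971634 = 43.984068
B₀ = V₀ − E₀ = 94.7259 − 43.984068 = 50.741832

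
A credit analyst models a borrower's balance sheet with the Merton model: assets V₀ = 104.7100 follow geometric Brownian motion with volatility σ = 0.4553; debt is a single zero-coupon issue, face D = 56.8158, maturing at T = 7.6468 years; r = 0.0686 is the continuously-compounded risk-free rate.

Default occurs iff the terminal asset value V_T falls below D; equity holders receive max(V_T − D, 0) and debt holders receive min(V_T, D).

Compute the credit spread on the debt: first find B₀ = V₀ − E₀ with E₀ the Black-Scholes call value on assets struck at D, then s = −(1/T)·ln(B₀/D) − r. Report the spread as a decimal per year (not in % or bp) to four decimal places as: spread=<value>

spread=0.0287

d₁ = [ln(V₀/D) + (r + σ²/2)T] / (σ√T)
   = [ln(104.7100/56.8158) + (0.0686 + 0.5·0.4553²)·7.6468] / (0.4553·√7.6468)
   = [0.611380 + 1.317154] / 1.259034 = 1.531757
d₂ = d₁ − σ√T = 1.531757 − 1.259034 = 0.272723
N(d₁) = 0.937209,  N(d₂) = 0.607467,  e^(−rT) = 0.591810
E₀ = V₀·N(d₁) − D·e^(−rT)·N(d₂)
   = 104.7100·0.937209 − 56.8158·0.591810·0.607467 = 77.709588
B₀ = V₀ − E₀ = 104.7100 − 77.709588 = 27.000412
spread = −(1/T)·ln(B₀/D) − r = −(1/7.6468)·ln(27.000412/56.8158) − 0.0686 = 0.02869067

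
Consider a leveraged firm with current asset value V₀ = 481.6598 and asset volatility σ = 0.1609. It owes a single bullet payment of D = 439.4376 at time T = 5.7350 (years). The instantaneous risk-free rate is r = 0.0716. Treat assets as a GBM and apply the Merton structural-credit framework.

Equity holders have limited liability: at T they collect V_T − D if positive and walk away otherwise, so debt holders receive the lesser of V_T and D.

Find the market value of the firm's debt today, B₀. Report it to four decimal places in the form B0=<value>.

d₁ = [ln(V₀/D) + (r + σ²/2)T] / (σ√T)
   = [ln(481.6598/439.4376) + (0.0716 + 0.5·0.1609²)·5.7350] / (0.1609·√5.7350)
   = [0.091742 + 0.484862] / 0.385321 = 1.496426
d₂ = d₁ − σ√T = 1.496426 − 0.385321 = 1.111105
N(d₁) = 0.932729,  N(d₂) = 0.866738,  e^(−rT) = 0.663235
E₀ = V₀·N(d₁) − D·e^(−rT)·N(d₂)
   = 481.6598·0.932729 − 439.4376·0.663235·0.866738 = 196.646672
B₀ = V₀ − E₀ = 481.6598 − 196.646672 = 285.013128

B0=285.0131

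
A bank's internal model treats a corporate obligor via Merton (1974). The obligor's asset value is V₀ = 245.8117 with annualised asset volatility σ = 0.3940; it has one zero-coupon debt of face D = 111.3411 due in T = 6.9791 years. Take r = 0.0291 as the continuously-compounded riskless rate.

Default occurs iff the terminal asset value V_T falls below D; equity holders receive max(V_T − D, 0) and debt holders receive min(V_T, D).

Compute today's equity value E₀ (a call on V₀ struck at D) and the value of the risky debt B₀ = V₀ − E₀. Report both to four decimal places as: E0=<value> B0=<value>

E0=167.8817 B0=77.9300

d₁ = [ln(V₀/D) + (r + σ²/2)T] / (σ√T)
   = [ln(245.8117/111.3411) + (0.0291 + 0.5·0.3940²)·6.9791] / (0.3940·√6.9791)
   = [0.791967 + 0.744796] / 1.040869 = 1.476423
d₂ = d₁ − σ√T = 1.476423 − 1.040869 = 0.435555
N(d₁) = 0.930085,  N(d₂) = 0.668420,  e^(−rT) = 0.816203
E₀ = V₀·N(d₁) − D·e^(−rT)·N(d₂)
   = 245.8117·0.930085 − 111.3411·0.816203·0.668420 = 167.881747
B₀ = V₀ − E₀ = 245.8117 − 167.881747 = 77.929953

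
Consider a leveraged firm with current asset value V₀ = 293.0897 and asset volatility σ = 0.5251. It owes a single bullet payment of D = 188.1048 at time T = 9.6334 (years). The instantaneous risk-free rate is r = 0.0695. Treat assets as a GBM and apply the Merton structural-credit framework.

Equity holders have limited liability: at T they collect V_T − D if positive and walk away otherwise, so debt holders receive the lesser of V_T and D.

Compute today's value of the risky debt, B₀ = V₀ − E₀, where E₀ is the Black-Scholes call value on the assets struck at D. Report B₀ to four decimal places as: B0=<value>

d₁ = [ln(V₀/D) + (r + σ²/2)T] / (σ√T)
   = [ln(293.0897/188.1048) + (0.0695 + 0.5·0.5251²)·9.6334] / (0.5251·√9.6334)
   = [0.443479 + 1.997630] / 1.629791 = 1.497806
d₂ = d₁ − σ√T = 1.497806 − 1.629791 = -0.131985
N(d₁) = 0.932908,  N(d₂) = 0.447498,  e^(−rT) = 0.511954
E₀ = V₀·N(d₁) − D·e^(−rT)·N(d₂)
   = 293.0897·0.932908 − 188.1048·0.511954·0.447498 = 230.331281
B₀ = V₀ − E₀ = 293.0897 − 230.331281 = 62.758419

B0=62.7584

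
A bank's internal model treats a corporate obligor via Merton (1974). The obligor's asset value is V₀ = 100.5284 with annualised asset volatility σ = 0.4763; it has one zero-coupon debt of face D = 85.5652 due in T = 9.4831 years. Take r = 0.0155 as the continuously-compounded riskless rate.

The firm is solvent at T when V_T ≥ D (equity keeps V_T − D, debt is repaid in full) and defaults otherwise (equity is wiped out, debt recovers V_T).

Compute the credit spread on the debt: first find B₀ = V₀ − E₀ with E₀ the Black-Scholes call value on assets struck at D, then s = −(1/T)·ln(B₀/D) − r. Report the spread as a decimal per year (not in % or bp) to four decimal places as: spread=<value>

spread=0.0659

d₁ = [ln(V₀/D) + (r + σ²/2)T] / (σ√T)
   = [ln(100.5284/85.5652) + (0.0155 + 0.5·0.4763²)·9.4831] / (0.4763·√9.4831)
   = [0.161162 + 1.222664] / 1.466749 = 0.943465
d₂ = d₁ − σ√T = 0.943465 − 1.466749 = -0.523284
N(d₁) = 0.827278,  N(d₂) = 0.300388,  e^(−rT) = 0.863304
E₀ = V₀·N(d₁) − D·e^(−rT)·N(d₂)
   = 100.5284·0.827278 − 85.5652·0.863304·0.300388 = 60.975648
B₀ = V₀ − E₀ = 100.5284 − 60.975648 = 39.552752
spread = −(1/T)·ln(B₀/D) − r = −(1/9.4831)·ln(39.552752/85.5652) − 0.0155 = 0.06587037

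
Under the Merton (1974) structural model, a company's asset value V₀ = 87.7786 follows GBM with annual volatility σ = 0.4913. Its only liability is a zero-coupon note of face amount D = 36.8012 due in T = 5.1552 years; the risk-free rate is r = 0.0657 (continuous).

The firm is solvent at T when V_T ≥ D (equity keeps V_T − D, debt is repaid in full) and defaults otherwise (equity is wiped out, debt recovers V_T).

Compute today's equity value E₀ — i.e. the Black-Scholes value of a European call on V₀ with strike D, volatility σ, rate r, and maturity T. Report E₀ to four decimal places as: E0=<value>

E0=64.9849

d₁ = [ln(V₀/D) + (r + σ²/2)T] / (σ√T)
   = [ln(87.7786/36.8012) + (0.0657 + 0.5·0.4913²)·5.1552] / (0.4913·√5.1552)
   = [0.869287 + 0.960867] / 1.115500 = 1.640658
d₂ = d₁ − σ√T = 1.640658 − 1.115500 = 0.525158
N(d₁) = 0.949566,  N(d₂) = 0.700263,  e^(−rT) = 0.712699
E₀ = V₀·N(d₁) − D·e^(−rT)·N(d₂)
   = 87.7786·0.949566 − 36.8012·0.712699·0.700263 = 64.984933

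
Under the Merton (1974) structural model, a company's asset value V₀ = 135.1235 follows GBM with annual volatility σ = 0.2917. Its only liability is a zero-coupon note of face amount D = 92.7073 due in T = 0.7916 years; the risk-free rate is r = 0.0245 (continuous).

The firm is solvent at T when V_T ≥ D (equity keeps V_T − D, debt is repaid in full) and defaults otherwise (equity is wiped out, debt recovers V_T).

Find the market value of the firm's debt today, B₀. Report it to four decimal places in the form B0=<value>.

B0=90.1378

d₁ = [ln(V₀/D) + (r + σ²/2)T] / (σ√T)
   = [ln(135.1235/92.7073) + (0.0245 + 0.5·0.2917²)·0.7916] / (0.2917·√0.7916)
   = [0.376742 + 0.053072] / 0.259531 = 1.656119
d₂ = d₁ − σ√T = 1.656119 − 0.259531 = 1.396588
N(d₁) = 0.951151,  N(d₂) = 0.918731,  e^(−rT) = 0.980793
E₀ = V₀·N(d₁) − D·e^(−rT)·N(d₂)
   = 135.1235·0.951151 − 92.7073·0.980793·0.918731 = 44.985727
B₀ = V₀ − E₀ = 135.1235 − 44.985727 = 90.137773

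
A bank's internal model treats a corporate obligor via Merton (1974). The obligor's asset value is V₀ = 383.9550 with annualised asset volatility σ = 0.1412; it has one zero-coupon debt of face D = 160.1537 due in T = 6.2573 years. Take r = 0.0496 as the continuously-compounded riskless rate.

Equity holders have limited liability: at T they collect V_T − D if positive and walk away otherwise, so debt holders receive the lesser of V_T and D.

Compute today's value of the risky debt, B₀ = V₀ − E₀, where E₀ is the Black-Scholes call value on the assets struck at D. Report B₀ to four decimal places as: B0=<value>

d₁ = [ln(V₀/D) + (r + σ²/2)T] / (σ√T)
   = [ln(383.9550/160.1537) + (0.0496 + 0.5·0.1412²)·6.2573] / (0.1412·√6.2573)
   = [0.874391 + 0.372739] / 0.353206 = 3.530887
d₂ = d₁ − σ√T = 3.530887 − 0.353206 = 3.177681
N(d₁) = 0.999793,  N(d₂) = 0.999258,  e^(−rT) = 0.733181
E₀ = V₀·N(d₁) − D·e^(−rT)·N(d₂)
   = 383.9550·0.999793 − 160.1537·0.733181·0.999258 = 266.540930
B₀ = V₀ − E₀ = 383.9550 − 266.540930 = 117.414070

B0=117.4141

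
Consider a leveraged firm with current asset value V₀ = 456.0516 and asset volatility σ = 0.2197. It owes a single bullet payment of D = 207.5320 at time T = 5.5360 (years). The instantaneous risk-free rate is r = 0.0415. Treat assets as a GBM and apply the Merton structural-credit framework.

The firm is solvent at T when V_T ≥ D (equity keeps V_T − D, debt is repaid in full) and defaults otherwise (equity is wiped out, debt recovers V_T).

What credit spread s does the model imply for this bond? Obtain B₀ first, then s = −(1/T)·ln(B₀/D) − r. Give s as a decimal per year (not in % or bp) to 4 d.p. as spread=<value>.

d₁ = [ln(V₀/D) + (r + σ²/2)T] / (σ√T)
   = [ln(456.0516/207.5320) + (0.0415 + 0.5·0.2197²)·5.5360] / (0.2197·√5.5360)
   = [0.787320 + 0.363350] / 0.516926 = 2.225988
d₂ = d₁ − σ√T = 2.225988 − 0.516926 = 1.709063
N(d₁) = 0.986993,  N(d₂) = 0.956280,  e^(−rT) = 0.794737
E₀ = V₀·N(d₁) − D·e^(−rT)·N(d₂)
   = 456.0516·0.986993 − 207.5320·0.794737·0.956280 = 292.396985
B₀ = V₀ − E₀ = 456.0516 − 292.396985 = 163.654615
spread = −(1/T)·ln(B₀/D) − r = −(1/5.5360)·ln(163.654615/207.5320) − 0.0415 = 0.00140595

spread=0.0014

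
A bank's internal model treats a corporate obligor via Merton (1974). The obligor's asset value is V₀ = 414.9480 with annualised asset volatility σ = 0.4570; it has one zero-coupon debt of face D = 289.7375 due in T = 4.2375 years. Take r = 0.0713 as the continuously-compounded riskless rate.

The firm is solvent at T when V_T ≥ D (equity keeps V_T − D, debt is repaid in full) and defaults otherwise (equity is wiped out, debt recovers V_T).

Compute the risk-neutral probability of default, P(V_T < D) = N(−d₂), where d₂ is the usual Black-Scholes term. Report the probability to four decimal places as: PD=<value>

d₁ = [ln(V₀/D) + (r + σ²/2)T] / (σ√T)
   = [ln(414.9480/289.7375) + (0.0713 + 0.5·0.4570²)·4.2375] / (0.4570·√4.2375)
   = [0.359178 + 0.744633] / 0.940743 = 1.173339
d₂ = d₁ − σ√T = 1.173339 − 0.940743 = 0.232596
risk-neutral PD = N(−d₂) = N(-0.232596) = 0.408038

PD=0.4080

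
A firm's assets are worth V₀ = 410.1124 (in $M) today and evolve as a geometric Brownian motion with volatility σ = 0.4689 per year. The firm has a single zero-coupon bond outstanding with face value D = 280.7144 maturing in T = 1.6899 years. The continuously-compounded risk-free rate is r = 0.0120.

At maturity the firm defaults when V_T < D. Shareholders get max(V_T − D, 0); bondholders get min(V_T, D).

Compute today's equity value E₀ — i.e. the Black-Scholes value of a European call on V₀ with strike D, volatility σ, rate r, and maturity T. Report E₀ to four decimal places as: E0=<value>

d₁ = [ln(V₀/D) + (r + σ²/2)T] / (σ√T)
   = [ln(410.1124/280.7144) + (0.0120 + 0.5·0.4689²)·1.6899] / (0.4689·√1.6899)
   = [0.379093 + 0.206056] / 0.609552 = 0.959966
d₂ = d₁ − σ√T = 0.959966 − 0.609552 = 0.350414
N(d₁) = 0.831464,  N(d₂) = 0.636986,  e^(−rT) = 0.979925
E₀ = V₀·N(d₁) − D·e^(−rT)·N(d₂)
   = 410.1124·0.831464 − 280.7144·0.979925·0.636986 = 165.772042

E0=165.7720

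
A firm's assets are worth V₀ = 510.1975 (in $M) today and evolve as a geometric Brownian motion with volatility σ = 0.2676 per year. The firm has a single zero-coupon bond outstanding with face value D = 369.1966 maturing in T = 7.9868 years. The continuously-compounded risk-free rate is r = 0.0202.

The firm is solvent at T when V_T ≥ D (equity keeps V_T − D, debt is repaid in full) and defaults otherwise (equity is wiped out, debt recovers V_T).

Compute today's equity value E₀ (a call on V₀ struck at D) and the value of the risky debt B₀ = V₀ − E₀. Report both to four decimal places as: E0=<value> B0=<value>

E0=241.9232 B0=268.2743

d₁ = [ln(V₀/D) + (r + σ²/2)T] / (σ√T)
   = [ln(510.1975/369.1966) + (0.0202 + 0.5·0.2676²)·7.9868] / (0.2676·√7.9868)
   = [0.323469 + 0.447300] / 0.756262 = 1.019181
d₂ = d₁ − σ√T = 1.019181 − 0.756262 = 0.262919
N(d₁) = 0.845942,  N(d₂) = 0.603693,  e^(−rT) = 0.851008
E₀ = V₀·N(d₁) − D·e^(−rT)·N(d₂)
   = 510.1975·0.845942 − 369.1966·0.851008·0.603693 = 241.923190
B₀ = V₀ − E₀ = 510.1975 − 241.923190 = 268.274310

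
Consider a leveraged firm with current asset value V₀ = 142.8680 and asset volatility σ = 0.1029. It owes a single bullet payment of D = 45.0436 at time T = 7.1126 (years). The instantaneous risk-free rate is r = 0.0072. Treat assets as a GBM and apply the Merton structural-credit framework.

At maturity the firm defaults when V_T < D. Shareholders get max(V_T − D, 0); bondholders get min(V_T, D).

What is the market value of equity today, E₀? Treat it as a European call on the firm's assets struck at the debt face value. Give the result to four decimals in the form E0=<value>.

E0=100.0731

d₁ = [ln(V₀/D) + (r + σ²/2)T] / (σ√T)
   = [ln(142.8680/45.0436) + (0.0072 + 0.5·0.1029²)·7.1126] / (0.1029·√7.1126)
   = [1.154290 + 0.088866] / 0.274429 = 4.529980
d₂ = d₁ − σ√T = 4.529980 − 0.274429 = 4.255551
N(d₁) = 0.999997,  N(d₂) = 0.999990,  e^(−rT) = 0.950078
E₀ = V₀·N(d₁) − D·e^(−rT)·N(d₂)
   = 142.8680·0.999997 − 45.0436·0.950078·0.999990 = 100.073071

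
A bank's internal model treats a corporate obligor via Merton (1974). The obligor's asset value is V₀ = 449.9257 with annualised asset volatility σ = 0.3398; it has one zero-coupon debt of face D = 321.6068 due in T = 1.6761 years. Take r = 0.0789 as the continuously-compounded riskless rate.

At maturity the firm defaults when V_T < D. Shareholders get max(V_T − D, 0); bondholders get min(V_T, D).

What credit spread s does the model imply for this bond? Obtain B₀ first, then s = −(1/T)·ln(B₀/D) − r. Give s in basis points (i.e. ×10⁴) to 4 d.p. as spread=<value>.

spread=245.5303

d₁ = [ln(V₀/D) + (r + σ²/2)T] / (σ√T)
   = [ln(449.9257/321.6068) + (0.0789 + 0.5·0.3398²)·1.6761] / (0.3398·√1.6761)
   = [0.335753 + 0.229009] / 0.439920 = 1.283784
d₂ = d₁ − σ√T = 1.283784 − 0.439920 = 0.843864
N(d₁) = 0.900391,  N(d₂) = 0.800627,  e^(−rT) = 0.876127
E₀ = V₀·N(d₁) − D·e^(−rT)·N(d₂)
   = 449.9257·0.900391 − 321.6068·0.876127·0.800627 = 179.517667
B₀ = V₀ − E₀ = 449.9257 − 179.517667 = 270.408033
spread = −(1/T)·ln(B₀/D) − r = −(1/1.6761)·ln(270.408033/321.6068) − 0.0789 = 0.02455303
in basis points: 0.02455303 × 10⁴ = 245.5303 bp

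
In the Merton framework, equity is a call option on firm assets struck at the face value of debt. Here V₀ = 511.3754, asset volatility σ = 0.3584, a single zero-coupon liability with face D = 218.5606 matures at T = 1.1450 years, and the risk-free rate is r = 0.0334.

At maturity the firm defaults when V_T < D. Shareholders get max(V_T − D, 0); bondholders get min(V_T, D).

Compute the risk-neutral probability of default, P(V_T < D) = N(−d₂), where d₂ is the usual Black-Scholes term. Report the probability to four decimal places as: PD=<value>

PD=0.0168

d₁ = [ln(V₀/D) + (r + σ²/2)T] / (σ√T)
   = [ln(511.3754/218.5606) + (0.0334 + 0.5·0.3584²)·1.1450] / (0.3584·√1.1450)
   = [0.850041 + 0.111781] / 0.383505 = 2.507978
d₂ = d₁ − σ√T = 2.507978 − 0.383505 = 2.124474
risk-neutral PD = N(−d₂) = N(-2.124474) = 0.016815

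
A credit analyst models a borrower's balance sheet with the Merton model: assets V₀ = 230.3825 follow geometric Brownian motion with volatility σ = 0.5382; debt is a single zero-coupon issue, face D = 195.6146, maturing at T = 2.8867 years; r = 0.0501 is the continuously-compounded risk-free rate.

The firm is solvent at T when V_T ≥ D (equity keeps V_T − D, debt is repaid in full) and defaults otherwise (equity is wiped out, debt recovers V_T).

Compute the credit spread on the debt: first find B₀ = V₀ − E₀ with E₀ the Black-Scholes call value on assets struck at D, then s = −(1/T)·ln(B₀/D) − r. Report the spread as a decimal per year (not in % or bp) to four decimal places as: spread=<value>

spread=0.1030

d₁ = [ln(V₀/D) + (r + σ²/2)T] / (σ√T)
   = [ln(230.3825/195.6146) + (0.0501 + 0.5·0.5382²)·2.8867] / (0.5382·√2.8867)
   = [0.163595 + 0.562703] / 0.914417 = 0.794274
d₂ = d₁ − σ√T = 0.794274 − 0.914417 = -0.120144
N(d₁) = 0.786482,  N(d₂) = 0.452185,  e^(−rT) = 0.865348
E₀ = V₀·N(d₁) − D·e^(−rT)·N(d₂)
   = 230.3825·0.786482 − 195.6146·0.865348·0.452185 = 104.648268
B₀ = V₀ − E₀ = 230.3825 − 104.648268 = 125.734232
spread = −(1/T)·ln(B₀/D) − r = −(1/2.8867)·ln(125.734232/195.6146) − 0.0501 = 0.10300770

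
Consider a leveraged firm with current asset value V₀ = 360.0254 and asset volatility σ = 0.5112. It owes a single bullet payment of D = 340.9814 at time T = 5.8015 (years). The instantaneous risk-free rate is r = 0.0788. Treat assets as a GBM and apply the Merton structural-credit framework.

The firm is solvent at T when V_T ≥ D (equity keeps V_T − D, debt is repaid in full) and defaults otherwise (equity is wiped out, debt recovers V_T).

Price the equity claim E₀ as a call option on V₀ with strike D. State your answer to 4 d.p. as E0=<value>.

d₁ = [ln(V₀/D) + (r + σ²/2)T] / (σ√T)
   = [ln(360.0254/340.9814) + (0.0788 + 0.5·0.5112²)·5.8015] / (0.5112·√5.8015)
   = [0.054347 + 1.215198] / 1.231292 = 1.031067
d₂ = d₁ − σ√T = 1.031067 − 1.231292 = -0.200225
N(d₁) = 0.848745,  N(d₂) = 0.420652,  e^(−rT) = 0.633080
E₀ = V₀·N(d₁) − D·e^(−rT)·N(d₂)
   = 360.0254·0.848745 − 340.9814·0.633080·0.420652 = 214.764240

E0=214.7642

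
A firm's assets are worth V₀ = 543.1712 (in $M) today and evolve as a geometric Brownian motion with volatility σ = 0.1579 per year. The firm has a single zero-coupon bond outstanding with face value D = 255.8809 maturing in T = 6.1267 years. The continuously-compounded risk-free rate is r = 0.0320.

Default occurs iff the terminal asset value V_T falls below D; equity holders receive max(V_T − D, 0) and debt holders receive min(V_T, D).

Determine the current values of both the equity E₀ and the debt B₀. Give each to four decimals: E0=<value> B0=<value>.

d₁ = [ln(V₀/D) + (r + σ²/2)T] / (σ√T)
   = [ln(543.1712/255.8809) + (0.0320 + 0.5·0.1579²)·6.1267] / (0.1579·√6.1267)
   = [0.752712 + 0.272431] / 0.390837 = 2.622945
d₂ = d₁ − σ√T = 2.622945 − 0.390837 = 2.232109
N(d₁) = 0.995641,  N(d₂) = 0.987196,  e^(−rT) = 0.821968
E₀ = V₀·N(d₁) − D·e^(−rT)·N(d₂)
   = 543.1712·0.995641 − 255.8809·0.821968·0.987196 = 333.170901
B₀ = V₀ − E₀ = 543.1712 − 333.170901 = 210.000299

E0=333.1709 B0=210.0003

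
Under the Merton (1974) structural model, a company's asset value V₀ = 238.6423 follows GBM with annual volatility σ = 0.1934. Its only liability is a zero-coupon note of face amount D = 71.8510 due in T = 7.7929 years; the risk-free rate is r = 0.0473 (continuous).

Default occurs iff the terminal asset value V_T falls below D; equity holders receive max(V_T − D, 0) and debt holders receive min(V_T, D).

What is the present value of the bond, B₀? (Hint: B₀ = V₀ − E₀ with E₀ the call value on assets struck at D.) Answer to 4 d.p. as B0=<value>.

B0=49.6691

d₁ = [ln(V₀/D) + (r + σ²/2)T] / (σ√T)
   = [ln(238.6423/71.8510) + (0.0473 + 0.5·0.1934²)·7.7929] / (0.1934·√7.7929)
   = [1.200371 + 0.514345] / 0.539891 = 3.176043
d₂ = d₁ − σ√T = 3.176043 − 0.539891 = 2.636152
N(d₁) = 0.999254,  N(d₂) = 0.995807,  e^(−rT) = 0.691699
E₀ = V₀·N(d₁) − D·e^(−rT)·N(d₂)
   = 238.6423·0.999254 − 71.8510·0.691699·0.995807 = 188.973249
B₀ = V₀ − E₀ = 238.6423 − 188.973249 = 49.669051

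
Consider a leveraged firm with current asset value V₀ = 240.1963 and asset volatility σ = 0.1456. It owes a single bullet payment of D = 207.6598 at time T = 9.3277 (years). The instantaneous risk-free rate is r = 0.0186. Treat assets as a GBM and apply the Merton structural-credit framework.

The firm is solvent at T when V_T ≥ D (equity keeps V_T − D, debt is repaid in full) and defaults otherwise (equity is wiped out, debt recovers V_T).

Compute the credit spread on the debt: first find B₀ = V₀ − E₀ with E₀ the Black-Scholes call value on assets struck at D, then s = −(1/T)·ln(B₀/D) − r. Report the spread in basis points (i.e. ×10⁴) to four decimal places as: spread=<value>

spread=79.3389

d₁ = [ln(V₀/D) + (r + σ²/2)T] / (σ√T)
   = [ln(240.1963/207.6598) + (0.0186 + 0.5·0.1456²)·9.3277] / (0.1456·√9.3277)
   = [0.145555 + 0.272366] / 0.444681 = 0.939822
d₂ = d₁ − σ√T = 0.939822 − 0.444681 = 0.495141
N(d₁) = 0.826346,  N(d₂) = 0.689750,  e^(−rT) = 0.840721
E₀ = V₀·N(d₁) − D·e^(−rT)·N(d₂)
   = 240.1963·0.826346 − 207.6598·0.840721·0.689750 = 78.065897
B₀ = V₀ − E₀ = 240.1963 − 78.065897 = 162.130403
spread = −(1/T)·ln(B₀/D) − r = −(1/9.3277)·ln(162.130403/207.6598) − 0.0186 = 0.00793389
in basis points: 0.00793389 × 10⁴ = 79.3389 bp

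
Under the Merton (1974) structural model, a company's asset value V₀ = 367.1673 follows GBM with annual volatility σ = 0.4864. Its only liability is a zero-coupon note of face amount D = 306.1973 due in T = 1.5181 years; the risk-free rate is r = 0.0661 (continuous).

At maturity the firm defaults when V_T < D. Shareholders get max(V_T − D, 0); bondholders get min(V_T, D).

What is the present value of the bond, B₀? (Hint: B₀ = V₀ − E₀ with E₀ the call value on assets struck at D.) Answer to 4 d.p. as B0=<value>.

B0=238.2667

d₁ = [ln(V₀/D) + (r + σ²/2)T] / (σ√T)
   = [ln(367.1673/306.1973) + (0.0661 + 0.5·0.4864²)·1.5181] / (0.4864·√1.5181)
   = [0.181588 + 0.279926] / 0.599299 = 0.770090
d₂ = d₁ − σ√T = 0.770090 − 0.599299 = 0.170790
N(d₁) = 0.779377,  N(d₂) = 0.567806,  e^(−rT) = 0.904524
E₀ = V₀·N(d₁) − D·e^(−rT)·N(d₂)
   = 367.1673·0.779377 − 306.1973·0.904524·0.567806 = 128.900553
B₀ = V₀ − E₀ = 367.1673 − 128.900553 = 238.266747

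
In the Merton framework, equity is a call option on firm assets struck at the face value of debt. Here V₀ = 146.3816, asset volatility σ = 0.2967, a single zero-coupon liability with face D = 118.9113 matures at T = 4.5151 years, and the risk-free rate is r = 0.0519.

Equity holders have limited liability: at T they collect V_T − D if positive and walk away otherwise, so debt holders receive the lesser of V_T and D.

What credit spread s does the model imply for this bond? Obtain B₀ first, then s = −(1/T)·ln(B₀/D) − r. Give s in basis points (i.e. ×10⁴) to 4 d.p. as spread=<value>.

d₁ = [ln(V₀/D) + (r + σ²/2)T] / (σ√T)
   = [ln(146.3816/118.9113) + (0.0519 + 0.5·0.2967²)·4.5151] / (0.2967·√4.5151)
   = [0.207839 + 0.433068] / 0.630451 = 1.016585
d₂ = d₁ − σ√T = 1.016585 − 0.630451 = 0.386134
N(d₁) = 0.845325,  N(d₂) = 0.650301,  e^(−rT) = 0.791098
E₀ = V₀·N(d₁) − D·e^(−rT)·N(d₂)
   = 146.3816·0.845325 − 118.9113·0.791098·0.650301 = 62.565810
B₀ = V₀ − E₀ = 146.3816 − 62.565810 = 83.815790
spread = −(1/T)·ln(B₀/D) − r = −(1/4.5151)·ln(83.815790/118.9113) − 0.0519 = 0.02556372
in basis points: 0.02556372 × 10⁴ = 255.6372 bp

spread=255.6372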